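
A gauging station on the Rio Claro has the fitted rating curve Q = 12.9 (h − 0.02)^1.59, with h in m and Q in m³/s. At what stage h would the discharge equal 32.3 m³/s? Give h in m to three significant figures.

h − h₀ = (Q/C)^(1/b) = (32.3/12.9)^(1/1.59) = 1.781 m
h = 0.02 + 1.781 = 1.801 m

1.80 m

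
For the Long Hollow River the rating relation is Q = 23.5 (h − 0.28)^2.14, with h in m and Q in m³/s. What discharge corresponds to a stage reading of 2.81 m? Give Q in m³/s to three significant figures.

Q = 23.5 × (2.81 − 0.28)^2.14 = 23.5 × 2.53^2.14 = 171.3 m³/s

171 m³/s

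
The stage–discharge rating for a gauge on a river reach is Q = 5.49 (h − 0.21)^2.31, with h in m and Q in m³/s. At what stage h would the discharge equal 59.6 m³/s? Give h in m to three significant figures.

3.02 m

h − h₀ = (Q/C)^(1/b) = (59.6/5.49)^(1/2.31) = 2.808 m
h = 0.21 + 2.808 = 3.018 m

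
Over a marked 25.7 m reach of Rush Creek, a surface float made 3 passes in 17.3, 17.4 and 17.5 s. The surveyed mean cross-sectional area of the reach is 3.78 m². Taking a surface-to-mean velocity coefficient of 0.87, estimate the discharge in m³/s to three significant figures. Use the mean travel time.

t̄ = (17.3 + 17.4 + 17.5) / 3 = 17.4 s
v_surface = L / t̄ = 25.7 / 17.4 = 1.477 m/s
v_mean = 0.87 × 1.477 = 1.285 m/s
Q = A × v_mean = 3.78 × 1.285 = 4.857 m³/s

4.86 m³/s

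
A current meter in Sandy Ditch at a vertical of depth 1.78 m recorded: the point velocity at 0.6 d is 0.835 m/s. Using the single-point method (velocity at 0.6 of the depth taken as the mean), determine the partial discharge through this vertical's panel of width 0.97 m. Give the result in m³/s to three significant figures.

1.44 m³/s

v̄ = v₀.₆ = 0.835 m/s
q = v̄ × d × w = 0.8350 × 1.78 × 0.97 = 1.442 m³/s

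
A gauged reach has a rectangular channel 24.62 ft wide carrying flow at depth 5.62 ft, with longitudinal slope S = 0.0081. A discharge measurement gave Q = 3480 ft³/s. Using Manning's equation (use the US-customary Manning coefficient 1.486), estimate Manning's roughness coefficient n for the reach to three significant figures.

A = b·y = 24.62 × 5.62 = 138.4 ft²
P = b + 2y = 24.62 + 2×5.62 = 35.86 ft
R = A/P = 138.4/35.86 = 3.858 ft
n = (1.486/Q)·A·R^(2/3)·S^(1/2) = (1.486/3480) × 138.4 × 2.460 × 0.09000 = 0.01308

0.0131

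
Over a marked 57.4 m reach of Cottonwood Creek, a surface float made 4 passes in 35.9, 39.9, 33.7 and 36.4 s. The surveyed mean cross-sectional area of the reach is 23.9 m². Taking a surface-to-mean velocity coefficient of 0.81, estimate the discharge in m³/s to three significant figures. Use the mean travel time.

30.5 m³/s

t̄ = (35.9 + 39.9 + 33.7 + 36.4) / 4 = 36.475 s
v_surface = L / t̄ = 57.4 / 36.475 = 1.574 m/s
v_mean = 0.81 × 1.574 = 1.275 m/s
Q = A × v_mean = 23.9 × 1.275 = 30.46 m³/s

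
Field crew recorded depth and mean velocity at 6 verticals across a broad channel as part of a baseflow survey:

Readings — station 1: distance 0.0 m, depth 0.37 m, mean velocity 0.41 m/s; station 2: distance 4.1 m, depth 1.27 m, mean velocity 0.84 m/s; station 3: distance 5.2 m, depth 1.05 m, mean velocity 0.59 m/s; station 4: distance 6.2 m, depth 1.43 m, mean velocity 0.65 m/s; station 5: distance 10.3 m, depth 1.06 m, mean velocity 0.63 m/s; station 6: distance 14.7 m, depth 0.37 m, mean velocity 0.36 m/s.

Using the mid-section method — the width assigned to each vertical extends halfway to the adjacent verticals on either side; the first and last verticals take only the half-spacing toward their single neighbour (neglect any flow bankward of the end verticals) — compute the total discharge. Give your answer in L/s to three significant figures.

w_1 = (4.1 − 0.0)/2 = 2.05 m; q_1 = 0.41 × 0.37 × 2.05 = 0.3110 m³/s
w_2 = (5.2 − 0.0)/2 = 2.6 m; q_2 = 0.84 × 1.27 × 2.6 = 2.774 m³/s
w_3 = (6.2 − 4.1)/2 = 1.05 m; q_3 = 0.59 × 1.05 × 1.05 = 0.6505 m³/s
w_4 = (10.3 − 5.2)/2 = 2.55 m; q_4 = 0.65 × 1.43 × 2.55 = 2.370 m³/s
w_5 = (14.7 − 6.2)/2 = 4.25 m; q_5 = 0.63 × 1.06 × 4.25 = 2.838 m³/s
w_6 = (14.7 − 10.3)/2 = 2.2 m; q_6 = 0.36 × 0.37 × 2.2 = 0.2930 m³/s
Q = Σ qᵢ = 9.237 m³/s
= 9.237 × 1000 = 9237 L/s

9240 L/s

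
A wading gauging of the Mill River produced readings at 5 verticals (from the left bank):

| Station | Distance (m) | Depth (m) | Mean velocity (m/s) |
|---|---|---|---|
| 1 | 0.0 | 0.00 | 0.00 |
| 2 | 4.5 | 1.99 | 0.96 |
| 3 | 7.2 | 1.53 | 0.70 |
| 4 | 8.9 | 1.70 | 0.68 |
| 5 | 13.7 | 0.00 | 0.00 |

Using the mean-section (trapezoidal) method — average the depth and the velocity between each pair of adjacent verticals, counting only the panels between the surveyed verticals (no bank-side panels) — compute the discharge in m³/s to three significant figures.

9.37 m³/s

Panel 1-2: Δb = 4.5 m, d̄ = (0.00+1.99)/2 = 0.995, v̄ = (0.00+0.96)/2 = 0.48 → q = 4.5×0.995×0.48 = 2.149 m³/s
Panel 2-3: Δb = 2.7 m, d̄ = (1.99+1.53)/2 = 1.76, v̄ = (0.96+0.70)/2 = 0.83 → q = 2.7×1.76×0.83 = 3.944 m³/s
Panel 3-4: Δb = 1.7 m, d̄ = (1.53+1.70)/2 = 1.615, v̄ = (0.70+0.68)/2 = 0.69 → q = 1.7×1.615×0.69 = 1.894 m³/s
Panel 4-5: Δb = 4.8 m, d̄ = (1.70+0.00)/2 = 0.85, v̄ = (0.68+0.00)/2 = 0.34 → q = 4.8×0.85×0.34 = 1.387 m³/s
Q = Σ q = 9.375 m³/s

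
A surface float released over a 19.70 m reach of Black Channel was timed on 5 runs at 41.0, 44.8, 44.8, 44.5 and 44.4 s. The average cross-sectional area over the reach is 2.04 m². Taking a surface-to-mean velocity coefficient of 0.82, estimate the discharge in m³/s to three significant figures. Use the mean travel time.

0.751 m³/s

t̄ = (41.0 + 44.8 + 44.8 + 44.5 + 44.4) / 5 = 43.9 s
v_surface = L / t̄ = 19.70 / 43.9 = 0.4487 m/s
v_mean = 0.82 × 0.4487 = 0.3680 m/s
Q = A × v_mean = 2.04 × 0.3680 = 0.7507 m³/s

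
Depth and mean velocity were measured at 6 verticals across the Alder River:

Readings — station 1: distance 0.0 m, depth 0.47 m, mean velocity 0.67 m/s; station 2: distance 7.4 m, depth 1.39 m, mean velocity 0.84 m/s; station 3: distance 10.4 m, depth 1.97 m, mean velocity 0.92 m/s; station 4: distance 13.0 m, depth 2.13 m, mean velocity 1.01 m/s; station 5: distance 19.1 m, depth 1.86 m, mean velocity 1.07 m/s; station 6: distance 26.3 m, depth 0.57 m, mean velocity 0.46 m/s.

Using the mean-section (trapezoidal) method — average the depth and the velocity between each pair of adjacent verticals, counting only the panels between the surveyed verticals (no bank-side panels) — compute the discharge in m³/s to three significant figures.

Panel 1-2: Δb = 7.4 m, d̄ = (0.47+1.39)/2 = 0.93, v̄ = (0.67+0.84)/2 = 0.755 → q = 7.4×0.93×0.755 = 5.196 m³/s
Panel 2-3: Δb = 3 m, d̄ = (1.39+1.97)/2 = 1.68, v̄ = (0.84+0.92)/2 = 0.88 → q = 3×1.68×0.88 = 4.435 m³/s
Panel 3-4: Δb = 2.6 m, d̄ = (1.97+2.13)/2 = 2.05, v̄ = (0.92+1.01)/2 = 0.965 → q = 2.6×2.05×0.965 = 5.143 m³/s
Panel 4-5: Δb = 6.1 m, d̄ = (2.13+1.86)/2 = 1.995, v̄ = (1.01+1.07)/2 = 1.04 → q = 6.1×1.995×1.04 = 12.66 m³/s
Panel 5-6: Δb = 7.2 m, d̄ = (1.86+0.57)/2 = 1.215, v̄ = (1.07+0.46)/2 = 0.765 → q = 7.2×1.215×0.765 = 6.692 m³/s
Q = Σ q = 34.12 m³/s

34.1 m³/s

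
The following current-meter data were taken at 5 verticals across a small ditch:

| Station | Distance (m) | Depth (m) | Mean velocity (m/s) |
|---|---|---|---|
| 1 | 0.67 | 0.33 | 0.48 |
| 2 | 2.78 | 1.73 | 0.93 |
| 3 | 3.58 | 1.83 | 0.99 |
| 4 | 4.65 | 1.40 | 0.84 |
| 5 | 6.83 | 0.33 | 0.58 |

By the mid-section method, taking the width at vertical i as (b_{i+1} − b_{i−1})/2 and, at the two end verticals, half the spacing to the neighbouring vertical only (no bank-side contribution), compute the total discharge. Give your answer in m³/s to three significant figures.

6.32 m³/s

w_1 = (2.78 − 0.67)/2 = 1.055 m; q_1 = 0.48 × 0.33 × 1.055 = 0.1671 m³/s
w_2 = (3.58 − 0.67)/2 = 1.455 m; q_2 = 0.93 × 1.73 × 1.455 = 2.341 m³/s
w_3 = (4.65 − 2.78)/2 = 0.935 m; q_3 = 0.99 × 1.83 × 0.935 = 1.694 m³/s
w_4 = (6.83 − 3.58)/2 = 1.625 m; q_4 = 0.84 × 1.40 × 1.625 = 1.911 m³/s
w_5 = (6.83 − 4.65)/2 = 1.09 m; q_5 = 0.58 × 0.33 × 1.09 = 0.2086 m³/s
Q = Σ qᵢ = 6.322 m³/s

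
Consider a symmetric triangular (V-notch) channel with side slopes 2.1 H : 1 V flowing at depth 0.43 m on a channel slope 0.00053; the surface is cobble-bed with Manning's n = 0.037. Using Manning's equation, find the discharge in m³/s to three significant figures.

0.0810 m³/s

A = z·y² = 2.1×0.43² = 0.3883 m²
P = 2y√(1+z²) = 2×0.43×√(1+2.1²) = 2.000 m
R = A/P = 0.3883/2.000 = 0.1941 m
Q = (1/n)·A·R^(2/3)·S^(1/2) = (1/0.037) × 0.3883 × 0.1941^(2/3) × 0.00053^(1/2) = 0.08100 m³/s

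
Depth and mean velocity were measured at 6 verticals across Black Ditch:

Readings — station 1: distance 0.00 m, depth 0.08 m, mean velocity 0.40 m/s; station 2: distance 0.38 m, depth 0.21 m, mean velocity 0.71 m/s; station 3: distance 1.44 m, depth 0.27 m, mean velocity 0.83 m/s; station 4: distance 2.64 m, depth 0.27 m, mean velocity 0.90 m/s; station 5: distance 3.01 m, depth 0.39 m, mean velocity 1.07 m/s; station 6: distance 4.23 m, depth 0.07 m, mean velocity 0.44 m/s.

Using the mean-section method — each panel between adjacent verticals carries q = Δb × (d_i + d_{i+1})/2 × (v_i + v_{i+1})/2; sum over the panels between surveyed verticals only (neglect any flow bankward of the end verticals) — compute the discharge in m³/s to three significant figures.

0.839 m³/s

Panel 1-2: Δb = 0.38 m, d̄ = (0.08+0.21)/2 = 0.145, v̄ = (0.40+0.71)/2 = 0.555 → q = 0.38×0.145×0.555 = 0.03058 m³/s
Panel 2-3: Δb = 1.06 m, d̄ = (0.21+0.27)/2 = 0.24, v̄ = (0.71+0.83)/2 = 0.77 → q = 1.06×0.24×0.77 = 0.1959 m³/s
Panel 3-4: Δb = 1.2 m, d̄ = (0.27+0.27)/2 = 0.27, v̄ = (0.83+0.90)/2 = 0.865 → q = 1.2×0.27×0.865 = 0.2803 m³/s
Panel 4-5: Δb = 0.37 m, d̄ = (0.27+0.39)/2 = 0.33, v̄ = (0.90+1.07)/2 = 0.985 → q = 0.37×0.33×0.985 = 0.1203 m³/s
Panel 5-6: Δb = 1.22 m, d̄ = (0.39+0.07)/2 = 0.23, v̄ = (1.07+0.44)/2 = 0.755 → q = 1.22×0.23×0.755 = 0.2119 m³/s
Q = Σ q = 0.8389 m³/s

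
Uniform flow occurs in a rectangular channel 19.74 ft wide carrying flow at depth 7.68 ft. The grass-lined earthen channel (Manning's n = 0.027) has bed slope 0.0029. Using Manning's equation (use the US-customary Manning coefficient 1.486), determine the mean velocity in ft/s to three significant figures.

7.86 ft/s

A = b·y = 19.74 × 7.68 = 151.6 ft²
P = b + 2y = 19.74 + 2×7.68 = 35.10 ft
R = A/P = 151.6/35.10 = 4.319 ft
Q = (1.486/n)·A·R^(2/3)·S^(1/2) = (1.486/0.027) × 151.6 × 4.319^(2/3) × 0.0029^(1/2) = 1192 ft³/s
V = Q/A = 1192/151.6 = 7.861 ft/s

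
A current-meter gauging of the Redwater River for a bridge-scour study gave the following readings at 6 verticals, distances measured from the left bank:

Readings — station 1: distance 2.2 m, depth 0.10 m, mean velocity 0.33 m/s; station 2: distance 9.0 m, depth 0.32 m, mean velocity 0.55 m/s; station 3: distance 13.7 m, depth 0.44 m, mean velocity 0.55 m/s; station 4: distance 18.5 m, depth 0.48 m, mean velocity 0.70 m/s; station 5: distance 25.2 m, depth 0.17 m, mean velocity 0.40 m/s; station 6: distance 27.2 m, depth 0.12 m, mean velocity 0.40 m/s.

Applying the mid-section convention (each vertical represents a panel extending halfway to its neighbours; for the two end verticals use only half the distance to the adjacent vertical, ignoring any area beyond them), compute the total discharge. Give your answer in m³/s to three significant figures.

4.55 m³/s

w_1 = (9.0 − 2.2)/2 = 3.4 m; q_1 = 0.33 × 0.10 × 3.4 = 0.1122 m³/s
w_2 = (13.7 − 2.2)/2 = 5.75 m; q_2 = 0.55 × 0.32 × 5.75 = 1.012 m³/s
w_3 = (18.5 − 9.0)/2 = 4.75 m; q_3 = 0.55 × 0.44 × 4.75 = 1.150 m³/s
w_4 = (25.2 − 13.7)/2 = 5.75 m; q_4 = 0.70 × 0.48 × 5.75 = 1.932 m³/s
w_5 = (27.2 − 18.5)/2 = 4.35 m; q_5 = 0.40 × 0.17 × 4.35 = 0.2958 m³/s
w_6 = (27.2 − 25.2)/2 = 1 m; q_6 = 0.40 × 0.12 × 1 = 0.04800 m³/s
Q = Σ qᵢ = 4.550 m³/s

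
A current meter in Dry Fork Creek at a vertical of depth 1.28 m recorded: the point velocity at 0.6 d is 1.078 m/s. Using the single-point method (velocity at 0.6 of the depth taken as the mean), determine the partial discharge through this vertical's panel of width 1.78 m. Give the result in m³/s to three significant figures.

2.46 m³/s

v̄ = v₀.₆ = 1.078 m/s
q = v̄ × d × w = 1.078 × 1.28 × 1.78 = 2.456 m³/s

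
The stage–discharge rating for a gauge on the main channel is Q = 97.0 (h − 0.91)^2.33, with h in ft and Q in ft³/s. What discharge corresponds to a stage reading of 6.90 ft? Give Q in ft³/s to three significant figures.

6280 ft³/s

Q = 97.0 × (6.90 − 0.91)^2.33 = 97.0 × 5.99^2.33 = 6283 ft³/s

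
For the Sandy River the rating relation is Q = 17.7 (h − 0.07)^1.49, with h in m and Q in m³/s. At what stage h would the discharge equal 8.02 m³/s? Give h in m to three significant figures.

h − h₀ = (Q/C)^(1/b) = (8.02/17.7)^(1/1.49) = 0.5878 m
h = 0.07 + 0.5878 = 0.6578 m

0.658 m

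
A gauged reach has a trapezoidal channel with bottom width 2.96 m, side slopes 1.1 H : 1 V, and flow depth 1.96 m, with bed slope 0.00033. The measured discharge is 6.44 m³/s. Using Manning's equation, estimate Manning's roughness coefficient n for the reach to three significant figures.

A = (b + z·y)·y = (2.96 + 1.1×1.96)×1.96 = 10.03 m²
P = b + 2y√(1+z²) = 2.96 + 2×1.96×√(1+1.1²) = 8.787 m
R = A/P = 10.03/8.787 = 1.141 m
n = (1/Q)·A·R^(2/3)·S^(1/2) = (1/6.44) × 10.03 × 1.092 × 0.01817 = 0.03089

0.0309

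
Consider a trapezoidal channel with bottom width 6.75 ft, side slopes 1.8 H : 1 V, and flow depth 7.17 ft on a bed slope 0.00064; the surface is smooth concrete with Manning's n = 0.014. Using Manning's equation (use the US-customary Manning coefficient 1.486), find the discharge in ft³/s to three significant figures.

A = (b + z·y)·y = (6.75 + 1.8×7.17)×7.17 = 140.9 ft²
P = b + 2y√(1+z²) = 6.75 + 2×7.17×√(1+1.8²) = 36.28 ft
R = A/P = 140.9/36.28 = 3.885 ft
Q = (1.486/n)·A·R^(2/3)·S^(1/2) = (1.486/0.014) × 140.9 × 3.885^(2/3) × 0.00064^(1/2) = 935.2 ft³/s

935 ft³/s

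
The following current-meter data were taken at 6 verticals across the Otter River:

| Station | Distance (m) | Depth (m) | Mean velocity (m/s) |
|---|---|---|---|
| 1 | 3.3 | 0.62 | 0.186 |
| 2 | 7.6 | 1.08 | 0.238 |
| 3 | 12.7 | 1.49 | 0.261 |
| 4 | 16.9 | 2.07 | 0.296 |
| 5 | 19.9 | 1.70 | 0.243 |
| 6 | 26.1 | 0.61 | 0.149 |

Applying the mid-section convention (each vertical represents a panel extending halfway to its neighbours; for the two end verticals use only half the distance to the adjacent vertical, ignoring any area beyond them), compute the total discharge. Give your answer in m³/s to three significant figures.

w_1 = (7.6 − 3.3)/2 = 2.15 m; q_1 = 0.186 × 0.62 × 2.15 = 0.2479 m³/s
w_2 = (12.7 − 3.3)/2 = 4.7 m; q_2 = 0.238 × 1.08 × 4.7 = 1.208 m³/s
w_3 = (16.9 − 7.6)/2 = 4.65 m; q_3 = 0.261 × 1.49 × 4.65 = 1.808 m³/s
w_4 = (19.9 − 12.7)/2 = 3.6 m; q_4 = 0.296 × 2.07 × 3.6 = 2.206 m³/s
w_5 = (26.1 − 16.9)/2 = 4.6 m; q_5 = 0.243 × 1.70 × 4.6 = 1.900 m³/s
w_6 = (26.1 − 19.9)/2 = 3.1 m; q_6 = 0.149 × 0.61 × 3.1 = 0.2818 m³/s
Q = Σ qᵢ = 7.652 m³/s

7.65 m³/s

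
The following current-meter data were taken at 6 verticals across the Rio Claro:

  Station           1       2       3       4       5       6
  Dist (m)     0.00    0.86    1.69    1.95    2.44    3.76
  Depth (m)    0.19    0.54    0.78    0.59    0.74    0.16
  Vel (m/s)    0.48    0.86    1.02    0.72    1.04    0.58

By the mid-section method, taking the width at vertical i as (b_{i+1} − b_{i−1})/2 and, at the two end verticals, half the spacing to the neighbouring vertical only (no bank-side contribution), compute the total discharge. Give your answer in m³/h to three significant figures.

w_1 = (0.86 − 0.00)/2 = 0.43 m; q_1 = 0.48 × 0.19 × 0.43 = 0.03922 m³/s
w_2 = (1.69 − 0.00)/2 = 0.845 m; q_2 = 0.86 × 0.54 × 0.845 = 0.3924 m³/s
w_3 = (1.95 − 0.86)/2 = 0.545 m; q_3 = 1.02 × 0.78 × 0.545 = 0.4336 m³/s
w_4 = (2.44 − 1.69)/2 = 0.375 m; q_4 = 0.72 × 0.59 × 0.375 = 0.1593 m³/s
w_5 = (3.76 − 1.95)/2 = 0.905 m; q_5 = 1.04 × 0.74 × 0.905 = 0.6965 m³/s
w_6 = (3.76 − 2.44)/2 = 0.66 m; q_6 = 0.58 × 0.16 × 0.66 = 0.06125 m³/s
Q = Σ qᵢ = 1.782 m³/s
= 1.782 × 3600 = 6416 m³/h

6420 m³/h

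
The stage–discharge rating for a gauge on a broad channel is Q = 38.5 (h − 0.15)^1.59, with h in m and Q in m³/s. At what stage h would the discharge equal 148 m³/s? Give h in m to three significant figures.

h − h₀ = (Q/C)^(1/b) = (148/38.5)^(1/1.59) = 2.332 m
h = 0.15 + 2.332 = 2.482 m

2.48 m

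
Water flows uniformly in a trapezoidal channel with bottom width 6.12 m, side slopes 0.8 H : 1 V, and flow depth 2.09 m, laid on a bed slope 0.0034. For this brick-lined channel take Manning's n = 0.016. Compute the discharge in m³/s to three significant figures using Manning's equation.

A = (b + z·y)·y = (6.12 + 0.8×2.09)×2.09 = 16.29 m²
P = b + 2y√(1+z²) = 6.12 + 2×2.09×√(1+0.8²) = 11.47 m
R = A/P = 16.29/11.47 = 1.419 m
Q = (1/n)·A·R^(2/3)·S^(1/2) = (1/0.016) × 16.29 × 1.419^(2/3) × 0.0034^(1/2) = 74.96 m³/s

75.0 m³/s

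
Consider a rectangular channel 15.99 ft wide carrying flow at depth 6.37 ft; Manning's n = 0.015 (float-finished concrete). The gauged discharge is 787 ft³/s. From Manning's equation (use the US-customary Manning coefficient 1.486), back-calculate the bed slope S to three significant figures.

A = b·y = 15.99 × 6.37 = 101.9 ft²
P = b + 2y = 15.99 + 2×6.37 = 28.73 ft
R = A/P = 101.9/28.73 = 3.545 ft
S = (Q·n / (1.486·A·R^(2/3)))² = (787×0.015 / (1.486×101.9×2.325))² = 0.001125

0.00113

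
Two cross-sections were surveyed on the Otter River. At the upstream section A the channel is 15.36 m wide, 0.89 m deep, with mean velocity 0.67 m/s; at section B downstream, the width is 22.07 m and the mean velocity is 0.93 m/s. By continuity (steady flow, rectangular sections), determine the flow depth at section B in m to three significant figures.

0.446 m

Q = A₁V₁ = (15.36×0.89) × 0.67 = 9.159 m³/s
d₂ = Q/(b₂ V₂) = 9.159/(22.07×0.93) = 0.4462 m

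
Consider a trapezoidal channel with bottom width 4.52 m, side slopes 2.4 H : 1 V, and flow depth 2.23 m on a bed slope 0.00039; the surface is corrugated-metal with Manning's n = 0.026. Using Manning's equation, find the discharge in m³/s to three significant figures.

20.6 m³/s

A = (b + z·y)·y = (4.52 + 2.4×2.23)×2.23 = 22.01 m²
P = b + 2y√(1+z²) = 4.52 + 2×2.23×√(1+2.4²) = 16.12 m
R = A/P = 22.01/16.12 = 1.366 m
Q = (1/n)·A·R^(2/3)·S^(1/2) = (1/0.026) × 22.01 × 1.366^(2/3) × 0.00039^(1/2) = 20.59 m³/s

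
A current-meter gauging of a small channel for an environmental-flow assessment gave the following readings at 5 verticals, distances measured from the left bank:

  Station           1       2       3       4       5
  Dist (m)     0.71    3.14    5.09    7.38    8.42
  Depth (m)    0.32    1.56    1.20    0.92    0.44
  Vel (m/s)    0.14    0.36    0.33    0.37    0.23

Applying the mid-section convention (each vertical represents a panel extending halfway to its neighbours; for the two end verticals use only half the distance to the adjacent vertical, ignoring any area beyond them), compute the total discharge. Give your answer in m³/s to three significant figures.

2.74 m³/s

w_1 = (3.14 − 0.71)/2 = 1.215 m; q_1 = 0.14 × 0.32 × 1.215 = 0.05443 m³/s
w_2 = (5.09 − 0.71)/2 = 2.19 m; q_2 = 0.36 × 1.56 × 2.19 = 1.230 m³/s
w_3 = (7.38 − 3.14)/2 = 2.12 m; q_3 = 0.33 × 1.20 × 2.12 = 0.8395 m³/s
w_4 = (8.42 − 5.09)/2 = 1.665 m; q_4 = 0.37 × 0.92 × 1.665 = 0.5668 m³/s
w_5 = (8.42 − 7.38)/2 = 0.52 m; q_5 = 0.23 × 0.44 × 0.52 = 0.05262 m³/s
Q = Σ qᵢ = 2.743 m³/s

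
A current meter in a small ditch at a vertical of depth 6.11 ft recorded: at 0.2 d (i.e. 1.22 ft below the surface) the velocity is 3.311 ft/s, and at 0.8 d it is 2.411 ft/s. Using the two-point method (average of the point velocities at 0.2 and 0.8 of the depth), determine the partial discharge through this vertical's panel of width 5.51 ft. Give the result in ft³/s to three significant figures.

96.3 ft³/s

v̄ = (3.311 + 2.411) / 2 = 2.861 ft/s
q = v̄ × d × w = 2.861 × 6.11 × 5.51 = 96.32 ft³/s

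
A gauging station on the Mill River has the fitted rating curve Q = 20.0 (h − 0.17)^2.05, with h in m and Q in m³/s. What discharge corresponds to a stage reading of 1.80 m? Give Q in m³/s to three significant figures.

Q = 20.0 × (1.80 − 0.17)^2.05 = 20.0 × 1.63^2.05 = 54.45 m³/s

54.5 m³/s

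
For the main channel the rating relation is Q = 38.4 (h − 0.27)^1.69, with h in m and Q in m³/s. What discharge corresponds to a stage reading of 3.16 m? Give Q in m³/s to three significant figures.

231 m³/s

Q = 38.4 × (3.16 − 0.27)^1.69 = 38.4 × 2.89^1.69 = 230.8 m³/s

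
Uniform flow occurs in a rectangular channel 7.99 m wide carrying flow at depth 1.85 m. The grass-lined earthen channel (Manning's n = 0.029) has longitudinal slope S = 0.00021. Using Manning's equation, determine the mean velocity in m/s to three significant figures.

0.584 m/s

A = b·y = 7.99 × 1.85 = 14.78 m²
P = b + 2y = 7.99 + 2×1.85 = 11.69 m
R = A/P = 14.78/11.69 = 1.264 m
Q = (1/n)·A·R^(2/3)·S^(1/2) = (1/0.029) × 14.78 × 1.264^(2/3) × 0.00021^(1/2) = 8.637 m³/s
V = Q/A = 8.637/14.78 = 0.5843 m/s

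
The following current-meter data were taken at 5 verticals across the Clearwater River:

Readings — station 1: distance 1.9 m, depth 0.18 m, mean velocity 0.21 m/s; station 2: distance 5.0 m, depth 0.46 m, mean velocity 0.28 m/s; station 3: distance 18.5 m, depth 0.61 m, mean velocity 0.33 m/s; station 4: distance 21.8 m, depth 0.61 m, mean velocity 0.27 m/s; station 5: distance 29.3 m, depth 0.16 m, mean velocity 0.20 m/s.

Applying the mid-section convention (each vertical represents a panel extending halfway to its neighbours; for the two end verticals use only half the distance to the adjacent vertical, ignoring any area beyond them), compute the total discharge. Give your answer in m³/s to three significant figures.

3.83 m³/s

w_1 = (5.0 − 1.9)/2 = 1.55 m; q_1 = 0.21 × 0.18 × 1.55 = 0.05859 m³/s
w_2 = (18.5 − 1.9)/2 = 8.3 m; q_2 = 0.28 × 0.46 × 8.3 = 1.069 m³/s
w_3 = (21.8 − 5.0)/2 = 8.4 m; q_3 = 0.33 × 0.61 × 8.4 = 1.691 m³/s
w_4 = (29.3 − 18.5)/2 = 5.4 m; q_4 = 0.27 × 0.61 × 5.4 = 0.8894 m³/s
w_5 = (29.3 − 21.8)/2 = 3.75 m; q_5 = 0.20 × 0.16 × 3.75 = 0.1200 m³/s
Q = Σ qᵢ = 3.828 m³/s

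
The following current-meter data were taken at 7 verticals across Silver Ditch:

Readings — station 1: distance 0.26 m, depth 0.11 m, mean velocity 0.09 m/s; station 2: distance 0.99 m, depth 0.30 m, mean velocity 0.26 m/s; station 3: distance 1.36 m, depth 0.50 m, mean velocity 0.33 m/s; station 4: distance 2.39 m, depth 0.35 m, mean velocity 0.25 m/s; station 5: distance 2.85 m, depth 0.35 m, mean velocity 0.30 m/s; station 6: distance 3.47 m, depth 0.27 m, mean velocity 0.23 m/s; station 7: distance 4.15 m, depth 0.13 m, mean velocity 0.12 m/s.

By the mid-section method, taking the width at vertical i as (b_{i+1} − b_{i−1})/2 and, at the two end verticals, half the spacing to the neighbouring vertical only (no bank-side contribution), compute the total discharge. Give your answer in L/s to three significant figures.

330 L/s

w_1 = (0.99 − 0.26)/2 = 0.365 m; q_1 = 0.09 × 0.11 × 0.365 = 0.003614 m³/s
w_2 = (1.36 − 0.26)/2 = 0.55 m; q_2 = 0.26 × 0.30 × 0.55 = 0.04290 m³/s
w_3 = (2.39 − 0.99)/2 = 0.7 m; q_3 = 0.33 × 0.50 × 0.7 = 0.1155 m³/s
w_4 = (2.85 − 1.36)/2 = 0.745 m; q_4 = 0.25 × 0.35 × 0.745 = 0.06519 m³/s
w_5 = (3.47 − 2.39)/2 = 0.54 m; q_5 = 0.30 × 0.35 × 0.54 = 0.05670 m³/s
w_6 = (4.15 − 2.85)/2 = 0.65 m; q_6 = 0.23 × 0.27 × 0.65 = 0.04037 m³/s
w_7 = (4.15 − 3.47)/2 = 0.34 m; q_7 = 0.12 × 0.13 × 0.34 = 0.005304 m³/s
Q = Σ qᵢ = 0.3296 m³/s
= 0.3296 × 1000 = 329.6 L/s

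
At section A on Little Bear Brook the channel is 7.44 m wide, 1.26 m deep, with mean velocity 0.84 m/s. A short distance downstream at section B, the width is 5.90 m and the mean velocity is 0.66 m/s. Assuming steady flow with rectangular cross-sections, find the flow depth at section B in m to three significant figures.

2.02 m

Q = A₁V₁ = (7.44×1.26) × 0.84 = 7.874 m³/s
d₂ = Q/(b₂ V₂) = 7.874/(5.90×0.66) = 2.022 m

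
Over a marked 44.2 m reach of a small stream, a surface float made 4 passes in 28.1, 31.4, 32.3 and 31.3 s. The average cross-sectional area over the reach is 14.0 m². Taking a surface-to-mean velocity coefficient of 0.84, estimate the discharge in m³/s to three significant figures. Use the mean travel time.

16.9 m³/s

t̄ = (28.1 + 31.4 + 32.3 + 31.3) / 4 = 30.775 s
v_surface = L / t̄ = 44.2 / 30.775 = 1.436 m/s
v_mean = 0.84 × 1.436 = 1.206 m/s
Q = A × v_mean = 14.0 × 1.206 = 16.89 m³/s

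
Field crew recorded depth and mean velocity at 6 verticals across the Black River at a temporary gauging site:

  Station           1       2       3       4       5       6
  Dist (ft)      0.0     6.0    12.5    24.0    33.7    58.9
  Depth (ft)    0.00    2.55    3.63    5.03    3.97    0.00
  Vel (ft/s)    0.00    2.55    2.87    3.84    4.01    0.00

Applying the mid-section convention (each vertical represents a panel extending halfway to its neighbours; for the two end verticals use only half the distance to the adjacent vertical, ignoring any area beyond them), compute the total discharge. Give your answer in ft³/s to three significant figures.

w_2 = (12.5 − 0.0)/2 = 6.25 ft; q_2 = 2.55 × 2.55 × 6.25 = 40.64 ft³/s
w_3 = (24.0 − 6.0)/2 = 9 ft; q_3 = 2.87 × 3.63 × 9 = 93.76 ft³/s
w_4 = (33.7 − 12.5)/2 = 10.6 ft; q_4 = 3.84 × 5.03 × 10.6 = 204.7 ft³/s
w_5 = (58.9 − 24.0)/2 = 17.45 ft; q_5 = 4.01 × 3.97 × 17.45 = 277.8 ft³/s
Stations 1, 6 contribute zero (depth or velocity is 0).
Q = Σ qᵢ = 616.9 ft³/s

617 ft³/s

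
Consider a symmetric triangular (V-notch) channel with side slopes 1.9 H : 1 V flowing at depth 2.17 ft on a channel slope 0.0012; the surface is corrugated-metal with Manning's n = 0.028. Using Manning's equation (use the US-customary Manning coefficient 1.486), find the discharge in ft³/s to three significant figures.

A = z·y² = 1.9×2.17² = 8.947 ft²
P = 2y√(1+z²) = 2×2.17×√(1+1.9²) = 9.318 ft
R = A/P = 8.947/9.318 = 0.9601 ft
Q = (1.486/n)·A·R^(2/3)·S^(1/2) = (1.486/0.028) × 8.947 × 0.9601^(2/3) × 0.0012^(1/2) = 16.01 ft³/s

16.0 ft³/s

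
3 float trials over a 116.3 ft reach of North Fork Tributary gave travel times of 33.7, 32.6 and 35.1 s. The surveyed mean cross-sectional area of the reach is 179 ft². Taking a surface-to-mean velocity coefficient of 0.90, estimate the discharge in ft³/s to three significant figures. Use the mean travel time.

t̄ = (33.7 + 32.6 + 35.1) / 3 = 33.8 s
v_surface = L / t̄ = 116.3 / 33.8 = 3.441 ft/s
v_mean = 0.90 × 3.441 = 3.097 ft/s
Q = A × v_mean = 179 × 3.097 = 554.3 ft³/s

554 ft³/s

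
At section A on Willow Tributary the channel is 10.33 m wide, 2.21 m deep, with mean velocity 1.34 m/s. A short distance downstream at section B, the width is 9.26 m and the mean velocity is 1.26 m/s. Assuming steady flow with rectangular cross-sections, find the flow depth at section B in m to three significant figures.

Q = A₁V₁ = (10.33×2.21) × 1.34 = 30.59 m³/s
d₂ = Q/(b₂ V₂) = 30.59/(9.26×1.26) = 2.622 m

2.62 m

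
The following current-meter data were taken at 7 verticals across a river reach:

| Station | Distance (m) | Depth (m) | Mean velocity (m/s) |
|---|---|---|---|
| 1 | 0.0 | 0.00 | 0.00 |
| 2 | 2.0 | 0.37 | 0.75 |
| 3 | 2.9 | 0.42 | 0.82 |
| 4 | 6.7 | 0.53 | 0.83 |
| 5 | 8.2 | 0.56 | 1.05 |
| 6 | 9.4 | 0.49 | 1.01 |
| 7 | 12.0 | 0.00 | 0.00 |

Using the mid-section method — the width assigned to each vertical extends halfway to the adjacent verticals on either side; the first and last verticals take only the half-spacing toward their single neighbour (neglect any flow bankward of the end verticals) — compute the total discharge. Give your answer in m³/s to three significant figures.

4.11 m³/s

w_2 = (2.9 − 0.0)/2 = 1.45 m; q_2 = 0.75 × 0.37 × 1.45 = 0.4024 m³/s
w_3 = (6.7 − 2.0)/2 = 2.35 m; q_3 = 0.82 × 0.42 × 2.35 = 0.8093 m³/s
w_4 = (8.2 − 2.9)/2 = 2.65 m; q_4 = 0.83 × 0.53 × 2.65 = 1.166 m³/s
w_5 = (9.4 − 6.7)/2 = 1.35 m; q_5 = 1.05 × 0.56 × 1.35 = 0.7938 m³/s
w_6 = (12.0 − 8.2)/2 = 1.9 m; q_6 = 1.01 × 0.49 × 1.9 = 0.9403 m³/s
Stations 1, 7 contribute zero (depth or velocity is 0).
Q = Σ qᵢ = 4.112 m³/s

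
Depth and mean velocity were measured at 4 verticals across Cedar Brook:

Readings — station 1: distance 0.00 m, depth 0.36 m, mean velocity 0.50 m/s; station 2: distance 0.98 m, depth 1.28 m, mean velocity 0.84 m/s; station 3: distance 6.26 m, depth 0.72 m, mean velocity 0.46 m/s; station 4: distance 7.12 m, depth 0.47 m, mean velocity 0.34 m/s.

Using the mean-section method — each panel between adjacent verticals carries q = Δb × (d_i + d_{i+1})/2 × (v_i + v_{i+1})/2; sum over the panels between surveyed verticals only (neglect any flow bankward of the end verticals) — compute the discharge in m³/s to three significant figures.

Panel 1-2: Δb = 0.98 m, d̄ = (0.36+1.28)/2 = 0.82, v̄ = (0.50+0.84)/2 = 0.67 → q = 0.98×0.82×0.67 = 0.5384 m³/s
Panel 2-3: Δb = 5.28 m, d̄ = (1.28+0.72)/2 = 1, v̄ = (0.84+0.46)/2 = 0.65 → q = 5.28×1×0.65 = 3.432 m³/s
Panel 3-4: Δb = 0.86 m, d̄ = (0.72+0.47)/2 = 0.595, v̄ = (0.46+0.34)/2 = 0.4 → q = 0.86×0.595×0.4 = 0.2047 m³/s
Q = Σ q = 4.175 m³/s

4.18 m³/s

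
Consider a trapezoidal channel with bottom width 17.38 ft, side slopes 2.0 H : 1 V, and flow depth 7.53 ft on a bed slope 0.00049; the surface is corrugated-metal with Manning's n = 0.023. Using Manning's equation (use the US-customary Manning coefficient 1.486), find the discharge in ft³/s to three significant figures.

A = (b + z·y)·y = (17.38 + 2.0×7.53)×7.53 = 244.3 ft²
P = b + 2y√(1+z²) = 17.38 + 2×7.53×√(1+2.0²) = 51.06 ft
R = A/P = 244.3/51.06 = 4.784 ft
Q = (1.486/n)·A·R^(2/3)·S^(1/2) = (1.486/0.023) × 244.3 × 4.784^(2/3) × 0.00049^(1/2) = 991.9 ft³/s

992 ft³/s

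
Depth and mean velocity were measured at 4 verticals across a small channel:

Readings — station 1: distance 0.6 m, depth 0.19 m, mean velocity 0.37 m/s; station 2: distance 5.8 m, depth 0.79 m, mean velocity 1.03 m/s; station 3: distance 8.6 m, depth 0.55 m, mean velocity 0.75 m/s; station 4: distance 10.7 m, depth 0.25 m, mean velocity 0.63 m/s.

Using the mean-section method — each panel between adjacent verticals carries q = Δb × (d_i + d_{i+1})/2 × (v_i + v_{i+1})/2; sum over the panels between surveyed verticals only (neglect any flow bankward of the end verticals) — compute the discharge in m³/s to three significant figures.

4.03 m³/s

Panel 1-2: Δb = 5.2 m, d̄ = (0.19+0.79)/2 = 0.49, v̄ = (0.37+1.03)/2 = 0.7 → q = 5.2×0.49×0.7 = 1.784 m³/s
Panel 2-3: Δb = 2.8 m, d̄ = (0.79+0.55)/2 = 0.67, v̄ = (1.03+0.75)/2 = 0.89 → q = 2.8×0.67×0.89 = 1.670 m³/s
Panel 3-4: Δb = 2.1 m, d̄ = (0.55+0.25)/2 = 0.4, v̄ = (0.75+0.63)/2 = 0.69 → q = 2.1×0.4×0.69 = 0.5796 m³/s
Q = Σ q = 4.033 m³/s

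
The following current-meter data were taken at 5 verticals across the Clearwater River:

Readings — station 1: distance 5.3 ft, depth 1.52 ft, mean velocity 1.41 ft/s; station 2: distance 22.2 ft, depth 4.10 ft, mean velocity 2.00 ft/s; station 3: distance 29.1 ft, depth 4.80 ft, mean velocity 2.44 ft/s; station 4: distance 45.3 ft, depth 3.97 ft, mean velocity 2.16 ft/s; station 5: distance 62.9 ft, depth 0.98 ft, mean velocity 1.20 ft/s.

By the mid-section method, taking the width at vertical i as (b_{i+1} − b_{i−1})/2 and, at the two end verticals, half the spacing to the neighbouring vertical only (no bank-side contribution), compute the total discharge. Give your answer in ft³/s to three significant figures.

406 ft³/s

w_1 = (22.2 − 5.3)/2 = 8.45 ft; q_1 = 1.41 × 1.52 × 8.45 = 18.11 ft³/s
w_2 = (29.1 − 5.3)/2 = 11.9 ft; q_2 = 2.00 × 4.10 × 11.9 = 97.58 ft³/s
w_3 = (45.3 − 22.2)/2 = 11.55 ft; q_3 = 2.44 × 4.80 × 11.55 = 135.3 ft³/s
w_4 = (62.9 − 29.1)/2 = 16.9 ft; q_4 = 2.16 × 3.97 × 16.9 = 144.9 ft³/s
w_5 = (62.9 − 45.3)/2 = 8.8 ft; q_5 = 1.20 × 0.98 × 8.8 = 10.35 ft³/s
Q = Σ qᵢ = 406.2 ft³/s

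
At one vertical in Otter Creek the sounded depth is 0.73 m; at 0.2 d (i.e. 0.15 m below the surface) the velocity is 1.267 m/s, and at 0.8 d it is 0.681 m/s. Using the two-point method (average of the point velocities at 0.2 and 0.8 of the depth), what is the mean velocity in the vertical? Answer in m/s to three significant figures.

0.974 m/s

v̄ = (1.267 + 0.681) / 2 = 0.9740 m/s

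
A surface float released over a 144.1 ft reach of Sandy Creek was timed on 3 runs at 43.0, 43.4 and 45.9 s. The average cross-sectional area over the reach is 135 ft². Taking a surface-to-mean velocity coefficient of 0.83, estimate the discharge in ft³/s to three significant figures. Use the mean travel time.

t̄ = (43.0 + 43.4 + 45.9) / 3 = 44.1 s
v_surface = L / t̄ = 144.1 / 44.1 = 3.268 ft/s
v_mean = 0.83 × 3.268 = 2.712 ft/s
Q = A × v_mean = 135 × 2.712 = 366.1 ft³/s

366 ft³/s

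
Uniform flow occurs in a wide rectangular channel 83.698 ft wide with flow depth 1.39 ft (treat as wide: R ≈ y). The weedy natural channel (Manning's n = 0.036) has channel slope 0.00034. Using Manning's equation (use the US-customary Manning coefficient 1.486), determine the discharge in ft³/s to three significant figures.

110 ft³/s

A = b·y = 83.698 × 1.39 = 116.3 ft²
Wide channel: R ≈ y = 1.39 ft
Q = (1.486/n)·A·R^(2/3)·S^(1/2) = (1.486/0.036) × 116.3 × 1.390^(2/3) × 0.00034^(1/2) = 110.3 ft³/s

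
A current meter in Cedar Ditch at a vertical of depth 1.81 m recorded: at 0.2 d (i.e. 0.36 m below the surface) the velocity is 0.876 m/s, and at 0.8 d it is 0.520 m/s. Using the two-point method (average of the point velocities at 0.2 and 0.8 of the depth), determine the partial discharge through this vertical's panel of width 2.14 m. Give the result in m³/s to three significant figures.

2.70 m³/s

v̄ = (0.876 + 0.520) / 2 = 0.6980 m/s
q = v̄ × d × w = 0.6980 × 1.81 × 2.14 = 2.704 m³/s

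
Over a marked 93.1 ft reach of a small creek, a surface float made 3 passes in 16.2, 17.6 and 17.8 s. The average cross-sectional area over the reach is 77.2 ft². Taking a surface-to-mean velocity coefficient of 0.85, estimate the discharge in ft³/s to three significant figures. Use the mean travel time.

t̄ = (16.2 + 17.6 + 17.8) / 3 = 17.2 s
v_surface = L / t̄ = 93.1 / 17.2 = 5.413 ft/s
v_mean = 0.85 × 5.413 = 4.601 ft/s
Q = A × v_mean = 77.2 × 4.601 = 355.2 ft³/s

355 ft³/s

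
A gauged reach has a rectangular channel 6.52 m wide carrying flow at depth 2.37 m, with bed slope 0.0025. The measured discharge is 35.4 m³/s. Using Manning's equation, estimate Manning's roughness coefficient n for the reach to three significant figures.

0.0270

A = b·y = 6.52 × 2.37 = 15.45 m²
P = b + 2y = 6.52 + 2×2.37 = 11.26 m
R = A/P = 15.45/11.26 = 1.372 m
n = (1/Q)·A·R^(2/3)·S^(1/2) = (1/35.4) × 15.45 × 1.235 × 0.05000 = 0.02695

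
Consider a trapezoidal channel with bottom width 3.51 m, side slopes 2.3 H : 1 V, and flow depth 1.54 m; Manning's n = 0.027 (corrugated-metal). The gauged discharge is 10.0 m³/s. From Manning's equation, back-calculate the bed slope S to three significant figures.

0.000647

A = (b + z·y)·y = (3.51 + 2.3×1.54)×1.54 = 10.86 m²
P = b + 2y√(1+z²) = 3.51 + 2×1.54×√(1+2.3²) = 11.23 m
R = A/P = 10.86/11.23 = 0.9667 m
S = (Q·n / (1·A·R^(2/3)))² = (10.0×0.027 / (1×10.86×0.9777))² = 0.0006467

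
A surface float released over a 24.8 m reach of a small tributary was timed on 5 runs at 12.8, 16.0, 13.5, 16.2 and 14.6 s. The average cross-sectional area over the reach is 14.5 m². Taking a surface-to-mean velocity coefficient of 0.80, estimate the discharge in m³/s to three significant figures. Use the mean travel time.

t̄ = (12.8 + 16.0 + 13.5 + 16.2 + 14.6) / 5 = 14.62 s
v_surface = L / t̄ = 24.8 / 14.62 = 1.696 m/s
v_mean = 0.80 × 1.696 = 1.357 m/s
Q = A × v_mean = 14.5 × 1.357 = 19.68 m³/s

19.7 m³/s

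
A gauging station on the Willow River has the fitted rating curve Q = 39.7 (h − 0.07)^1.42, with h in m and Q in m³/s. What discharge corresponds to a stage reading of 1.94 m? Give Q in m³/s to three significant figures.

96.6 m³/s

Q = 39.7 × (1.94 − 0.07)^1.42 = 39.7 × 1.87^1.42 = 96.56 m³/s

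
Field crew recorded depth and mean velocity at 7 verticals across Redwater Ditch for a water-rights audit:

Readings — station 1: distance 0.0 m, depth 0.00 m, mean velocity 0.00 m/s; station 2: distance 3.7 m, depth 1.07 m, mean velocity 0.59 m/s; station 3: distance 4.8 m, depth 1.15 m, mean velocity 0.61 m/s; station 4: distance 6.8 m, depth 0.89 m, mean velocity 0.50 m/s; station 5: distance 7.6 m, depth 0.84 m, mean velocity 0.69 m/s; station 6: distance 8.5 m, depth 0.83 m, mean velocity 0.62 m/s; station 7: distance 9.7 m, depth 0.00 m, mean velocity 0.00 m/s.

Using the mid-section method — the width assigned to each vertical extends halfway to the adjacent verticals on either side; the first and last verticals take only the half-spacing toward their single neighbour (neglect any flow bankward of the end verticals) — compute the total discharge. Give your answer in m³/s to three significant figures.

4.26 m³/s

w_2 = (4.8 − 0.0)/2 = 2.4 m; q_2 = 0.59 × 1.07 × 2.4 = 1.515 m³/s
w_3 = (6.8 − 3.7)/2 = 1.55 m; q_3 = 0.61 × 1.15 × 1.55 = 1.087 m³/s
w_4 = (7.6 − 4.8)/2 = 1.4 m; q_4 = 0.50 × 0.89 × 1.4 = 0.6230 m³/s
w_5 = (8.5 − 6.8)/2 = 0.85 m; q_5 = 0.69 × 0.84 × 0.85 = 0.4927 m³/s
w_6 = (9.7 − 7.6)/2 = 1.05 m; q_6 = 0.62 × 0.83 × 1.05 = 0.5403 m³/s
Stations 1, 7 contribute zero (depth or velocity is 0).
Q = Σ qᵢ = 4.258 m³/s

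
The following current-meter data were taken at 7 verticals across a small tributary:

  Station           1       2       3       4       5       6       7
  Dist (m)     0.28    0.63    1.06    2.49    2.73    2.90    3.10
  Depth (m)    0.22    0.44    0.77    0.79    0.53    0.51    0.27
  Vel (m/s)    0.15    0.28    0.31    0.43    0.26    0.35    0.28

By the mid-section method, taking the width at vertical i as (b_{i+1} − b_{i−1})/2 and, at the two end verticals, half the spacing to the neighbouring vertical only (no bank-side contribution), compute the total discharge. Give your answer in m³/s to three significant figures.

0.628 m³/s

w_1 = (0.63 − 0.28)/2 = 0.175 m; q_1 = 0.15 × 0.22 × 0.175 = 0.005775 m³/s
w_2 = (1.06 − 0.28)/2 = 0.39 m; q_2 = 0.28 × 0.44 × 0.39 = 0.04805 m³/s
w_3 = (2.49 − 0.63)/2 = 0.93 m; q_3 = 0.31 × 0.77 × 0.93 = 0.2220 m³/s
w_4 = (2.73 − 1.06)/2 = 0.835 m; q_4 = 0.43 × 0.79 × 0.835 = 0.2836 m³/s
w_5 = (2.90 − 2.49)/2 = 0.205 m; q_5 = 0.26 × 0.53 × 0.205 = 0.02825 m³/s
w_6 = (3.10 − 2.73)/2 = 0.185 m; q_6 = 0.35 × 0.51 × 0.185 = 0.03302 m³/s
w_7 = (3.10 − 2.90)/2 = 0.1 m; q_7 = 0.28 × 0.27 × 0.1 = 0.007560 m³/s
Q = Σ qᵢ = 0.6283 m³/s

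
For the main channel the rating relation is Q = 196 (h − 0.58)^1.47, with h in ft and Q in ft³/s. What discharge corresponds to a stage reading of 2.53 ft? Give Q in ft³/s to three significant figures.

Q = 196 × (2.53 − 0.58)^1.47 = 196 × 1.95^1.47 = 523.1 ft³/s

523 ft³/s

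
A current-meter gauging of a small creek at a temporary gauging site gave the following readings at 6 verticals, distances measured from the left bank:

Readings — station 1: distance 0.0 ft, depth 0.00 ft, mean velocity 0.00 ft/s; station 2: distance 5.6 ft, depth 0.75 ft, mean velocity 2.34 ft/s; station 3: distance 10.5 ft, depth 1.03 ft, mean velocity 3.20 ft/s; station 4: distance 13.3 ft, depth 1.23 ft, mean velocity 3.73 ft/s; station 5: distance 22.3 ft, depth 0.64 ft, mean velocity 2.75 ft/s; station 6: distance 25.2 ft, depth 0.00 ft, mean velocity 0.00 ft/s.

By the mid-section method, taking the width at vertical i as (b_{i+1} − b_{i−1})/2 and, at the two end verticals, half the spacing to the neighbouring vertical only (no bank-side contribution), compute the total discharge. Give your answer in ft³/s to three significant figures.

w_2 = (10.5 − 0.0)/2 = 5.25 ft; q_2 = 2.34 × 0.75 × 5.25 = 9.214 ft³/s
w_3 = (13.3 − 5.6)/2 = 3.85 ft; q_3 = 3.20 × 1.03 × 3.85 = 12.69 ft³/s
w_4 = (22.3 − 10.5)/2 = 5.9 ft; q_4 = 3.73 × 1.23 × 5.9 = 27.07 ft³/s
w_5 = (25.2 − 13.3)/2 = 5.95 ft; q_5 = 2.75 × 0.64 × 5.95 = 10.47 ft³/s
Stations 1, 6 contribute zero (depth or velocity is 0).
Q = Σ qᵢ = 59.44 ft³/s

59.4 ft³/s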